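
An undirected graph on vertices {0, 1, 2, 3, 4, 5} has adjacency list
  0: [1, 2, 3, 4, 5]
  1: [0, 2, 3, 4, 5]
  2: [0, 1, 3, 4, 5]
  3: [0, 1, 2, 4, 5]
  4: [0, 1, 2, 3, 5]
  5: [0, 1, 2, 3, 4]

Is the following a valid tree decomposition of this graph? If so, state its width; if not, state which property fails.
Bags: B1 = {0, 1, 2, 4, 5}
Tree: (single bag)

No — vertex 3 appears in no bag.

A tree decomposition must satisfy three properties: every vertex lies in some bag; for every edge, both endpoints lie together in some bag; and for every vertex, the bags containing it form a connected subtree. Here vertex 3 appears in no bag, so the decomposition is invalid.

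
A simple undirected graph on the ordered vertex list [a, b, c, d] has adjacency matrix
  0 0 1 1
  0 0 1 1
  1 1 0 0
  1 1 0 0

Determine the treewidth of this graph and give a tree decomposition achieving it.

Every bag has size at most 3, so the width is 3 − 1 = 2 and tw(G) ≤ 2. The edges a–d–b–c–a form a cycle, so G is not a tree and its treewidth is at least 2. Hence tw(G) = 2 exactly.

Treewidth 2.
One optimal decomposition is:
Bags: B1 = {a, b, d}  B2 = {a, b, c}
Tree: B1–B2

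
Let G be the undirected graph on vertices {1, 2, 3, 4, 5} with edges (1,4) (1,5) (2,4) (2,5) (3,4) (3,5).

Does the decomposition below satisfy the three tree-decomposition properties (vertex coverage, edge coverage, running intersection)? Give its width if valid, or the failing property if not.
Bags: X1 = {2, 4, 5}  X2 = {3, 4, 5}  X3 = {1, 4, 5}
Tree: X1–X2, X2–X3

Yes; width 2.

Vertex coverage: the bags together contain {1, 2, 3, 4, 5}, the full vertex set. Edge coverage: each edge of G has both endpoints in at least one bag. Running intersection: for every vertex, the bags containing it form a connected subtree. All three properties hold, so this is a valid tree decomposition of width max|bag| − 1 = 2, and hence tw(G) ≤ 2.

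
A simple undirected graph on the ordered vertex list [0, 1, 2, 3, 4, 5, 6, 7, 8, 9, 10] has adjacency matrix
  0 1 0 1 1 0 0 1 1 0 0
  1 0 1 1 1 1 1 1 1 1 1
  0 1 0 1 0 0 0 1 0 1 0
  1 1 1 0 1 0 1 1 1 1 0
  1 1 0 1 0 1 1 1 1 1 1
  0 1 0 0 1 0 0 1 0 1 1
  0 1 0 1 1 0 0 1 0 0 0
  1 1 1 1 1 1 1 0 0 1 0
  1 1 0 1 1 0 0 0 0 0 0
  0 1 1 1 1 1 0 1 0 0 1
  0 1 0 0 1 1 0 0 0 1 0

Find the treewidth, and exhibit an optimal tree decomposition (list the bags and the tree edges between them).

The largest bag has 5 vertices, giving width 4; this decomposition certifies tw(G) ≤ 4. On the other hand G contains the 5-clique {1, 2, 3, 7, 9}. A clique must lie in a single bag of any decomposition, so no decomposition can have width below 4. Combining the bounds, tw(G) = 4.

Treewidth 4.
Bags: B1 = {1, 4, 5, 7, 9}  B2 = {1, 4, 5, 9, 10}  B3 = {1, 3, 4, 7, 9}  B4 = {0, 1, 3, 4, 7}  B5 = {1, 3, 4, 6, 7}  B6 = {1, 2, 3, 7, 9}  B7 = {0, 1, 3, 4, 8}
Tree: B1–B2, B1–B3, B3–B4, B4–B5, B3–B6, B4–B7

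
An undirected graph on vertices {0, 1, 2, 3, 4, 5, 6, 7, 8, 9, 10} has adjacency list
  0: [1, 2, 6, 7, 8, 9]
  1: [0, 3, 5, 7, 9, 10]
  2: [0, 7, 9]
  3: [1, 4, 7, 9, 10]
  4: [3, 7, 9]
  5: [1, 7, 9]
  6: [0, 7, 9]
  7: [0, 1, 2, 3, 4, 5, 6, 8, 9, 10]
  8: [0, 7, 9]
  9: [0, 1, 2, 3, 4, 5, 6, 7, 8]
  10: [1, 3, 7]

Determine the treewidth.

3

A width-3 tree decomposition is:
Bags: B1 = {0, 1, 7, 9}  B2 = {0, 2, 7, 9}  B3 = {1, 3, 7, 9}  B4 = {1, 5, 7, 9}  B5 = {3, 4, 7, 9}  B6 = {1, 3, 7, 10}  B7 = {0, 7, 8, 9}  B8 = {0, 6, 7, 9}
Tree: B1–B2, B1–B3, B3–B4, B3–B5, B3–B6, B2–B7, B7–B8
The largest bag has 4 vertices, giving width 3; this decomposition certifies tw(G) ≤ 3. For the lower bound, the 4 vertices {0, 7, 8, 9} are pairwise adjacent, and any tree decomposition puts a clique entirely inside one bag — forcing width ≥ 3. Therefore the treewidth is 3.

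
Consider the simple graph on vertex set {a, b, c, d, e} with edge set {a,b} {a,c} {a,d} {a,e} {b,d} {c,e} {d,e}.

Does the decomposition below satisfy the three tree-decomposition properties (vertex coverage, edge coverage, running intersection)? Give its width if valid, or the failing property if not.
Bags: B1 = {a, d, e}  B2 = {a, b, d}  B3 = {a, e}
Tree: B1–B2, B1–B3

A tree decomposition must satisfy three properties: every vertex lies in some bag; for every edge, both endpoints lie together in some bag; and for every vertex, the bags containing it form a connected subtree. Here vertex c appears in no bag, so the decomposition is invalid.

No — vertex c appears in no bag.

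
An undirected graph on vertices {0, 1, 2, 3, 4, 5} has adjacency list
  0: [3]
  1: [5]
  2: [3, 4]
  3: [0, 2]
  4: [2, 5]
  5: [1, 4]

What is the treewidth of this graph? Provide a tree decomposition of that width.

Treewidth 1.
One optimal decomposition is:
Bags: B1 = {1, 5}  B2 = {4, 5}  B3 = {2, 4}  B4 = {2, 3}  B5 = {0, 3}
Tree: B1–B2, B2–B3, B3–B4, B4–B5

Each bag holds 2 vertices, so the decomposition has width 1, which upper-bounds the treewidth. Any graph with an edge has treewidth ≥ 1, and G has the edge 1–5. Combining the bounds, tw(G) = 1.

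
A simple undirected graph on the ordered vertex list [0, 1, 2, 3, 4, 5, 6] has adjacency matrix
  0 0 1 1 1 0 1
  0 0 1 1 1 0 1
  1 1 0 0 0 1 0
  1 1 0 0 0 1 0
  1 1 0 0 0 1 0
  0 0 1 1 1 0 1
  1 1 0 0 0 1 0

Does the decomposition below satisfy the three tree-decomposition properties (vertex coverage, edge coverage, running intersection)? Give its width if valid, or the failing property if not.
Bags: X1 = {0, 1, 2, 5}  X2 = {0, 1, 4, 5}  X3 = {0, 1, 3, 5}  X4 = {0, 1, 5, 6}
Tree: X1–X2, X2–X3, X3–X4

Yes; width 3.

Checking the three conditions: (i) the bags cover all of {0, 1, 2, 3, 4, 5, 6}; (ii) for each edge, some bag contains both endpoints; (iii) the bags containing any fixed vertex form a subtree. All hold, so the decomposition is valid with width 4 − 1 = 3.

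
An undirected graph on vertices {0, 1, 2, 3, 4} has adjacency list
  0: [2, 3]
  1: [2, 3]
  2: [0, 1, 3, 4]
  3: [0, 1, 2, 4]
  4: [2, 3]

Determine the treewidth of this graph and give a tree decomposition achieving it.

Treewidth 2.
One optimal decomposition is:
Bags: B1 = {1, 2, 3}  B2 = {0, 2, 3}  B3 = {2, 3, 4}
Tree: B1–B2, B1–B3

Each bag holds 3 vertices, so the decomposition has width 2, which upper-bounds the treewidth. On the other hand G contains the 3-clique {0, 2, 3}. A clique must lie in a single bag of any decomposition, so no decomposition can have width below 2. Combining the bounds, tw(G) = 2.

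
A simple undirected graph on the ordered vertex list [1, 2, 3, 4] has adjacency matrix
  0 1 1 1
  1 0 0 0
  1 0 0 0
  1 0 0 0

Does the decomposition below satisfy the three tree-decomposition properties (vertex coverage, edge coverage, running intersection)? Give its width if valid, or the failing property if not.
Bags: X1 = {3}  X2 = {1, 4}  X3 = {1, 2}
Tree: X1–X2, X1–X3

A tree decomposition must satisfy three properties: every vertex lies in some bag; for every edge, both endpoints lie together in some bag; and for every vertex, the bags containing it form a connected subtree. Here edge (1,3) lies in no bag, so the decomposition is invalid.

No — edge (1,3) lies in no bag.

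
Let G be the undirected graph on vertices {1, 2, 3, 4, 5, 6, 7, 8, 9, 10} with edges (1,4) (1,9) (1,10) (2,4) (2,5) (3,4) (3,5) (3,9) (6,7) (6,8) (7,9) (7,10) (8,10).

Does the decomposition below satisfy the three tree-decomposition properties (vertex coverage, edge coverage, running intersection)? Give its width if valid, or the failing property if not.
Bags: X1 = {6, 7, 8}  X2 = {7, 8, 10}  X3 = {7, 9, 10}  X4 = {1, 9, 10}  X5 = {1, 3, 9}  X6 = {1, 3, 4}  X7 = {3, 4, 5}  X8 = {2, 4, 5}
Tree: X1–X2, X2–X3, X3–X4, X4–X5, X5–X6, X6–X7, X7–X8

Yes; width 2.

Checking the three conditions: (i) the bags cover all of {1, 2, 3, 4, 5, 6, 7, 8, 9, 10}; (ii) for each edge, some bag contains both endpoints; (iii) the bags containing any fixed vertex form a subtree. All hold, so the decomposition is valid with width 3 − 1 = 2.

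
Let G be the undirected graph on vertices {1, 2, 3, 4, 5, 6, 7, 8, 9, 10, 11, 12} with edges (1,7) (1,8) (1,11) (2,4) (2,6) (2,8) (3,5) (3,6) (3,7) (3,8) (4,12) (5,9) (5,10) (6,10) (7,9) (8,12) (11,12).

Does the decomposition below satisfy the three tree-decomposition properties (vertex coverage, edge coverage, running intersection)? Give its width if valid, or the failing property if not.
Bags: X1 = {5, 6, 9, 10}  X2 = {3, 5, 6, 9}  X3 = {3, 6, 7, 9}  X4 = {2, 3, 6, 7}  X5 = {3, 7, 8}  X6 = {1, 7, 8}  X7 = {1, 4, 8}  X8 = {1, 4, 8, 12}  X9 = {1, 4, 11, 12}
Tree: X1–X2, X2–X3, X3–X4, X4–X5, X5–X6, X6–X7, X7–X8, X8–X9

No — edge (2,8) lies in no bag.

A tree decomposition must satisfy three properties: every vertex lies in some bag; for every edge, both endpoints lie together in some bag; and for every vertex, the bags containing it form a connected subtree. Here edge (2,8) lies in no bag, so the decomposition is invalid.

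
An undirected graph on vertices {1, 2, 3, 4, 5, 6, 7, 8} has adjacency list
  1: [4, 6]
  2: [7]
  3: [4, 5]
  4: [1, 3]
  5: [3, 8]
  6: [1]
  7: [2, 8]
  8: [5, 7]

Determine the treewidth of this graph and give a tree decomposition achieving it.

Treewidth 1.
One such decomposition:
Bags: B1 = {2, 7}  B2 = {7, 8}  B3 = {5, 8}  B4 = {3, 5}  B5 = {3, 4}  B6 = {1, 4}  B7 = {1, 6}
Tree: B1–B2, B2–B3, B3–B4, B4–B5, B5–B6, B6–B7

The largest bag has 2 vertices, giving width 1; this decomposition certifies tw(G) ≤ 1. Any graph with an edge has treewidth ≥ 1, and G has the edge 2–7. Therefore the treewidth is 1.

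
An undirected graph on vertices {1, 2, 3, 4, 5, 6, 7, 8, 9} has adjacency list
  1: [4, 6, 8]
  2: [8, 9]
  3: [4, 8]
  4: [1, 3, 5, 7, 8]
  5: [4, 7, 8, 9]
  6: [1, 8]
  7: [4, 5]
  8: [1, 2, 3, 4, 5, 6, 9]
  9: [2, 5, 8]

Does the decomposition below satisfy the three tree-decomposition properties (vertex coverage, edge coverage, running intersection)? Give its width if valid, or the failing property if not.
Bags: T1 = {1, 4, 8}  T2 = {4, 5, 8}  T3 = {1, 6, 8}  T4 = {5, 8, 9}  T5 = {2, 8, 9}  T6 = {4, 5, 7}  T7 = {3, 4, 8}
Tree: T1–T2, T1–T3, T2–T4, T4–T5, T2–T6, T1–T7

Checking the three conditions: (i) the bags cover all of {1, 2, 3, 4, 5, 6, 7, 8, 9}; (ii) for each edge, some bag contains both endpoints; (iii) the bags containing any fixed vertex form a subtree. All hold, so the decomposition is valid with width 3 − 1 = 2.

Yes; width 2.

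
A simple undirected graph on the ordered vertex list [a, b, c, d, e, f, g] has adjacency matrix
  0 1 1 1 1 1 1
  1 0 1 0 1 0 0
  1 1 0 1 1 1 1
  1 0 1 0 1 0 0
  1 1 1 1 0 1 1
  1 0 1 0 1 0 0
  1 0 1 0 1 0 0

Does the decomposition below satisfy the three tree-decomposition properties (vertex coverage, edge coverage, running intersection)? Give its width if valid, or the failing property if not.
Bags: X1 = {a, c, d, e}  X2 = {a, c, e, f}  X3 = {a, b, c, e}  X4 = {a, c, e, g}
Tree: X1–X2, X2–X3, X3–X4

Yes; width 3.

Vertex coverage: the bags together contain {a, b, c, d, e, f, g}, the full vertex set. Edge coverage: each edge of G has both endpoints in at least one bag. Running intersection: for every vertex, the bags containing it form a connected subtree. All three properties hold, so this is a valid tree decomposition of width max|bag| − 1 = 3, and hence tw(G) ≤ 3.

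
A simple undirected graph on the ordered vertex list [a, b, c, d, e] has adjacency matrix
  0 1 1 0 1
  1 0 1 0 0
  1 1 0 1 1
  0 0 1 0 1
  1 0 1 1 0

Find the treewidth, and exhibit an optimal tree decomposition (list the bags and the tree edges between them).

Treewidth 2.
One optimal decomposition is:
Bags: B1 = {c, d, e}  B2 = {a, c, e}  B3 = {a, b, c}
Tree: B1–B2, B2–B3

The largest bag has 3 vertices, giving width 2; this decomposition certifies tw(G) ≤ 2. Conversely, {c, d, e} is a clique of size 3, and the vertices of any clique must share a bag in every tree decomposition; so some bag has ≥ 3 vertices and tw(G) ≥ 2. Combining the bounds, tw(G) = 2.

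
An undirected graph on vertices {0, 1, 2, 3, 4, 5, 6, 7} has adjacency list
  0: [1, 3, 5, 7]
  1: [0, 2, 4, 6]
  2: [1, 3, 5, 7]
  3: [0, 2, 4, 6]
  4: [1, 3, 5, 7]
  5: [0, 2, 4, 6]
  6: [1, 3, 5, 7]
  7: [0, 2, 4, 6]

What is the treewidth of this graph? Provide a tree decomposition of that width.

Treewidth 4.
Bags: B1 = {1, 3, 5, 6, 7}  B2 = {1, 3, 4, 5, 7}  B3 = {1, 2, 3, 5, 7}  B4 = {0, 1, 3, 5, 7}
Tree: B1–B2, B2–B3, B3–B4

The largest bag has 5 vertices, giving width 4; this decomposition certifies tw(G) ≤ 4. For the lower bound: the 5 vertex sets {1,6}, {4,7}, {2,5}, {3}, {0} are disjoint, each induces a connected subgraph, and every pair is joined by at least one edge of G. Contracting each set to a single vertex therefore yields K_{5} as a minor, and since treewidth is minor-monotone, tw(G) ≥ tw(K_{5}) = 4. Therefore the treewidth is 4.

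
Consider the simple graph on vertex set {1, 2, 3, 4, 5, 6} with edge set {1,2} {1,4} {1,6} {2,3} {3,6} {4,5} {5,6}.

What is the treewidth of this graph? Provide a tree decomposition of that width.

Each bag holds 3 vertices, so the decomposition has width 2, which upper-bounds the treewidth. Since 5–4–1–6–5 is a cycle in G, G is not acyclic. Forests are exactly the graphs of treewidth ≤ 1, so tw(G) ≥ 2. Therefore the treewidth is 2.

Treewidth 2.
One such decomposition:
Bags: B1 = {4, 5, 6}  B2 = {1, 4, 6}  B3 = {1, 3, 6}  B4 = {1, 2, 3}
Tree: B1–B2, B2–B3, B3–B4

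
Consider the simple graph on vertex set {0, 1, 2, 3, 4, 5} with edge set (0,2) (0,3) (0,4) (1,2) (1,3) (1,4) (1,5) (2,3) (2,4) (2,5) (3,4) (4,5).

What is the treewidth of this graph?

A width-3 tree decomposition is:
Bags: B1 = {1, 2, 4, 5}  B2 = {1, 2, 3, 4}  B3 = {0, 2, 3, 4}
Tree: B1–B2, B2–B3
The largest bag has 4 vertices, giving width 3; this decomposition certifies tw(G) ≤ 3. Conversely, {0, 2, 3, 4} is a clique of size 4, and the vertices of any clique must share a bag in every tree decomposition; so some bag has ≥ 4 vertices and tw(G) ≥ 3. Therefore the treewidth is 3.

3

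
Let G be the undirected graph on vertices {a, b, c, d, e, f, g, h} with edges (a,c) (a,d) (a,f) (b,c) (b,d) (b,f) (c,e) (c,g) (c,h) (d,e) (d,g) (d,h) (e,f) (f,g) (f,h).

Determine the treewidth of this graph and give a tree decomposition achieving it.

Treewidth 3.
One optimal decomposition is:
Bags: B1 = {c, d, f, g}  B2 = {c, d, f, h}  B3 = {c, d, e, f}  B4 = {b, c, d, f}  B5 = {a, c, d, f}
Tree: B1–B2, B2–B3, B3–B4, B4–B5

The largest bag has 4 vertices, giving width 3; this decomposition certifies tw(G) ≤ 3. For the lower bound: the 4 vertex sets {d,g}, {f,h}, {c}, {e} are disjoint, each induces a connected subgraph, and every pair is joined by at least one edge of G. Contracting each set to a single vertex therefore yields K_{4} as a minor, and since treewidth is minor-monotone, tw(G) ≥ tw(K_{4}) = 3. The upper and lower bounds meet at 3, so that is the treewidth.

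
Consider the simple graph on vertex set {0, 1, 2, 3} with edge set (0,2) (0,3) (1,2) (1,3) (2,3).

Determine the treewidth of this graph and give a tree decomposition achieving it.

Every bag has size at most 3, so the width is 3 − 1 = 2 and tw(G) ≤ 2. On the other hand G contains the 3-clique {0, 2, 3}. A clique must lie in a single bag of any decomposition, so no decomposition can have width below 2. Combining the bounds, tw(G) = 2.

Treewidth 2.
Bags: B1 = {1, 2, 3}  B2 = {0, 2, 3}
Tree: B1–B2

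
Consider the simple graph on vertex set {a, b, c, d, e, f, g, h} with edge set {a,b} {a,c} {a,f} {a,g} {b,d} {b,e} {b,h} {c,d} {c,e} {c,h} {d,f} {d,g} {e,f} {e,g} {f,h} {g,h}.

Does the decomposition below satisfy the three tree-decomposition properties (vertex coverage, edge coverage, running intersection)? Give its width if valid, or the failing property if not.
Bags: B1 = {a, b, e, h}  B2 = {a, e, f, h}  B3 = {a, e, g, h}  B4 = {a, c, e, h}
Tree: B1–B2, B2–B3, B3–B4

No — vertex d appears in no bag.

A tree decomposition must satisfy three properties: every vertex lies in some bag; for every edge, both endpoints lie together in some bag; and for every vertex, the bags containing it form a connected subtree. Here vertex d appears in no bag, so the decomposition is invalid.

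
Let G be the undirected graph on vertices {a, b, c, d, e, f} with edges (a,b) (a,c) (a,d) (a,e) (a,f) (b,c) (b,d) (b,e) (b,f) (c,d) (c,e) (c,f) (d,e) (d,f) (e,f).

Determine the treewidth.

5

A width-5 tree decomposition is:
Bags: B1 = {a, b, c, d, e, f}
Tree: (single bag)
With just one bag of size 6, the width is 6 − 1 = 5, so tw(G) ≤ 5. Conversely, {a, b, c, d, e, f} is a clique of size 6, and the vertices of any clique must share a bag in every tree decomposition; so some bag has ≥ 6 vertices and tw(G) ≥ 5. Combining the bounds, tw(G) = 5.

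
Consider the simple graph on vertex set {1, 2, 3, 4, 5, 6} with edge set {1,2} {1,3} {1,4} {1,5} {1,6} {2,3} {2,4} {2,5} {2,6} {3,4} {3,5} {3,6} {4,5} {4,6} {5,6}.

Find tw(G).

A width-5 tree decomposition is:
Bags: B1 = {1, 2, 3, 4, 5, 6}
Tree: (single bag)
With just one bag of size 6, the width is 6 − 1 = 5, so tw(G) ≤ 5. Conversely, {1, 2, 3, 4, 5, 6} is a clique of size 6, and the vertices of any clique must share a bag in every tree decomposition; so some bag has ≥ 6 vertices and tw(G) ≥ 5. The upper and lower bounds meet at 5, so that is the treewidth.

5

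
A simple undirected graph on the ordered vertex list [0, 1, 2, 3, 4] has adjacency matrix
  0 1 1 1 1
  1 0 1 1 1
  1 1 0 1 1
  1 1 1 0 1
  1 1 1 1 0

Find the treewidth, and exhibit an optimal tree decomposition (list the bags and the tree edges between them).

Treewidth 4.
Bags: B1 = {0, 1, 2, 3, 4}
Tree: (single bag)

With just one bag of size 5, the width is 5 − 1 = 4, so tw(G) ≤ 4. On the other hand G contains the 5-clique {0, 1, 2, 3, 4}. A clique must lie in a single bag of any decomposition, so no decomposition can have width below 4. Therefore the treewidth is 4.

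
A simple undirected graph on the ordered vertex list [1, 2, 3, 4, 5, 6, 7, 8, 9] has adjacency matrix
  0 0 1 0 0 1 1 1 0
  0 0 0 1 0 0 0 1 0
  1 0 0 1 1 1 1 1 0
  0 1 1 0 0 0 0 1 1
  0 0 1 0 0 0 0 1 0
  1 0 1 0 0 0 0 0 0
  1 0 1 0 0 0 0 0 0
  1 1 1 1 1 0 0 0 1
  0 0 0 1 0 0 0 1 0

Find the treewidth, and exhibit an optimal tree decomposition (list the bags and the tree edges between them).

Each bag holds 3 vertices, so the decomposition has width 2, which upper-bounds the treewidth. Conversely, {4, 8, 9} is a clique of size 3, and the vertices of any clique must share a bag in every tree decomposition; so some bag has ≥ 3 vertices and tw(G) ≥ 2. Combining the bounds, tw(G) = 2.

Treewidth 2.
One such decomposition:
Bags: B1 = {1, 3, 8}  B2 = {1, 3, 7}  B3 = {3, 5, 8}  B4 = {3, 4, 8}  B5 = {1, 3, 6}  B6 = {2, 4, 8}  B7 = {4, 8, 9}
Tree: B1–B2, B1–B3, B1–B4, B1–B5, B4–B6, B6–B7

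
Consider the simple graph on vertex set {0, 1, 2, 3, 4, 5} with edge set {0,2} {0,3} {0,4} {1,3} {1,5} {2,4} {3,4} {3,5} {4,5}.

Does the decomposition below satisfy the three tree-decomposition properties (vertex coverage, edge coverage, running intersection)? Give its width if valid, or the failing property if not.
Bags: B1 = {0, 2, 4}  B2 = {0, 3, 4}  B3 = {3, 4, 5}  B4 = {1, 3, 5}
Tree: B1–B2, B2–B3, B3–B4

Yes; width 2.

Checking the three conditions: (i) the bags cover all of {0, 1, 2, 3, 4, 5}; (ii) for each edge, some bag contains both endpoints; (iii) the bags containing any fixed vertex form a subtree. All hold, so the decomposition is valid with width 3 − 1 = 2.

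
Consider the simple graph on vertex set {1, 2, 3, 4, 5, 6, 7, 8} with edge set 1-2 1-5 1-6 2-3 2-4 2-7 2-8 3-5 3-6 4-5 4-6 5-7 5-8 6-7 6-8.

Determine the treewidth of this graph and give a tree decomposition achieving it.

Each bag holds 4 vertices, so the decomposition has width 3, which upper-bounds the treewidth. For the lower bound: the 4 vertex sets {4,6}, {5,8}, {2}, {1} are disjoint, each induces a connected subgraph, and every pair is joined by at least one edge of G. Contracting each set to a single vertex therefore yields K_{4} as a minor, and since treewidth is minor-monotone, tw(G) ≥ tw(K_{4}) = 3. The upper and lower bounds meet at 3, so that is the treewidth.

Treewidth 3.
Bags: B1 = {2, 4, 5, 6}  B2 = {2, 5, 6, 8}  B3 = {1, 2, 5, 6}  B4 = {2, 3, 5, 6}  B5 = {2, 5, 6, 7}
Tree: B1–B2, B2–B3, B3–B4, B4–B5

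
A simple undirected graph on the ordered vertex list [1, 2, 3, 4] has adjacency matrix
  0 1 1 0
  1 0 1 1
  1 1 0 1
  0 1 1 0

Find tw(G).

2

A width-2 tree decomposition is:
Bags: B1 = {2, 3, 4}  B2 = {1, 2, 3}
Tree: B1–B2
Each bag holds 3 vertices, so the decomposition has width 2, which upper-bounds the treewidth. Conversely, {1, 2, 3} is a clique of size 3, and the vertices of any clique must share a bag in every tree decomposition; so some bag has ≥ 3 vertices and tw(G) ≥ 2. Hence tw(G) = 2 exactly.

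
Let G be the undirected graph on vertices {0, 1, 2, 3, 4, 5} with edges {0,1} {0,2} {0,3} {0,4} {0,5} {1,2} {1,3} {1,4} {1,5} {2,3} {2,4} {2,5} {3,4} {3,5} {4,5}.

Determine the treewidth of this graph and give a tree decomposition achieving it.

A single bag containing all 6 vertices is trivially a valid decomposition of width 5. Conversely, {0, 1, 2, 3, 4, 5} is a clique of size 6, and the vertices of any clique must share a bag in every tree decomposition; so some bag has ≥ 6 vertices and tw(G) ≥ 5. Combining the bounds, tw(G) = 5.

Treewidth 5.
One such decomposition:
Bags: B1 = {0, 1, 2, 3, 4, 5}
Tree: (single bag)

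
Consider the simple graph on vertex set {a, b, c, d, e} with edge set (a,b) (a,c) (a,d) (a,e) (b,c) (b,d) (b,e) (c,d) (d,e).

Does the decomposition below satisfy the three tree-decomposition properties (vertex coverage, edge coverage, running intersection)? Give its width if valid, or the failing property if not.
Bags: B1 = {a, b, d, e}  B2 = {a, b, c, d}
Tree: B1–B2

Yes; width 3.

Checking the three conditions: (i) the bags cover all of {a, b, c, d, e}; (ii) for each edge, some bag contains both endpoints; (iii) the bags containing any fixed vertex form a subtree. All hold, so the decomposition is valid with width 4 − 1 = 3.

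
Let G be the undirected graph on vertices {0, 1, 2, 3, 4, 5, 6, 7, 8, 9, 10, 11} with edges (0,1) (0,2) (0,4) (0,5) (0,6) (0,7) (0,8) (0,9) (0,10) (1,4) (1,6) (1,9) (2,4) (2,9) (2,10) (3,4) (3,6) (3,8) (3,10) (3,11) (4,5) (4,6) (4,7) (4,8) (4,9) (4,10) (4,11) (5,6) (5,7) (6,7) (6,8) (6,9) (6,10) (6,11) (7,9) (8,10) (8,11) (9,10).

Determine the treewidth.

A width-4 tree decomposition is:
Bags: B1 = {0, 4, 6, 9, 10}  B2 = {0, 2, 4, 9, 10}  B3 = {0, 4, 6, 8, 10}  B4 = {0, 1, 4, 6, 9}  B5 = {3, 4, 6, 8, 10}  B6 = {0, 4, 6, 7, 9}  B7 = {3, 4, 6, 8, 11}  B8 = {0, 4, 5, 6, 7}
Tree: B1–B2, B1–B3, B1–B4, B3–B5, B1–B6, B5–B7, B6–B8
Every bag has size at most 5, so the width is 5 − 1 = 4 and tw(G) ≤ 4. On the other hand G contains the 5-clique {0, 2, 4, 9, 10}. A clique must lie in a single bag of any decomposition, so no decomposition can have width below 4. Therefore the treewidth is 4.

4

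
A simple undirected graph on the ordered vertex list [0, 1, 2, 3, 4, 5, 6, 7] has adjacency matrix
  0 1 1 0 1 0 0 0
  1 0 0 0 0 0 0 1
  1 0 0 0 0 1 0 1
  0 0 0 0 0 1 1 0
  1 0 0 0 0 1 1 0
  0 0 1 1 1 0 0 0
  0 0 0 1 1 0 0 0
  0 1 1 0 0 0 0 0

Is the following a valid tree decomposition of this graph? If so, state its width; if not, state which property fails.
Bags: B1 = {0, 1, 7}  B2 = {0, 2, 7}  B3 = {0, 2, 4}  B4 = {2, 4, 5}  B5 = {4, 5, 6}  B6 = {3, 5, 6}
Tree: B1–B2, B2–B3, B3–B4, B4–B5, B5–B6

Yes; width 2.

Checking the three conditions: (i) the bags cover all of {0, 1, 2, 3, 4, 5, 6, 7}; (ii) for each edge, some bag contains both endpoints; (iii) the bags containing any fixed vertex form a subtree. All hold, so the decomposition is valid with width 3 − 1 = 2.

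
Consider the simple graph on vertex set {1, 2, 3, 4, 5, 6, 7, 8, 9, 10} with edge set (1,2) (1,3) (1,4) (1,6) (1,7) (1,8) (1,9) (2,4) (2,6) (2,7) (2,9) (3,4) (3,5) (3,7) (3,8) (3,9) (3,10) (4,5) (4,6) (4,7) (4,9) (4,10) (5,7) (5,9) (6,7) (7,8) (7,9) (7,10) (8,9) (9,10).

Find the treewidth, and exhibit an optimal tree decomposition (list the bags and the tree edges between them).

Each bag holds 5 vertices, so the decomposition has width 4, which upper-bounds the treewidth. On the other hand G contains the 5-clique {1, 3, 7, 8, 9}. A clique must lie in a single bag of any decomposition, so no decomposition can have width below 4. Hence tw(G) = 4 exactly.

Treewidth 4.
Bags: B1 = {3, 4, 5, 7, 9}  B2 = {1, 3, 4, 7, 9}  B3 = {1, 2, 4, 7, 9}  B4 = {1, 2, 4, 6, 7}  B5 = {3, 4, 7, 9, 10}  B6 = {1, 3, 7, 8, 9}
Tree: B1–B2, B2–B3, B3–B4, B1–B5, B2–B6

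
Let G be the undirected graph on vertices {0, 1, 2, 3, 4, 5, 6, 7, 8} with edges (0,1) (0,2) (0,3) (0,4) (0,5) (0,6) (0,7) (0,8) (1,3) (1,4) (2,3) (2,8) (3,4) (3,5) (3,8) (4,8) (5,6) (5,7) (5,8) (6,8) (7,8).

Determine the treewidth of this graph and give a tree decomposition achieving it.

The largest bag has 4 vertices, giving width 3; this decomposition certifies tw(G) ≤ 3. For the lower bound, the 4 vertices {0, 2, 3, 8} are pairwise adjacent, and any tree decomposition puts a clique entirely inside one bag — forcing width ≥ 3. Therefore the treewidth is 3.

Treewidth 3.
One such decomposition:
Bags: B1 = {0, 3, 5, 8}  B2 = {0, 3, 4, 8}  B3 = {0, 2, 3, 8}  B4 = {0, 5, 6, 8}  B5 = {0, 1, 3, 4}  B6 = {0, 5, 7, 8}
Tree: B1–B2, B2–B3, B1–B4, B2–B5, B4–B6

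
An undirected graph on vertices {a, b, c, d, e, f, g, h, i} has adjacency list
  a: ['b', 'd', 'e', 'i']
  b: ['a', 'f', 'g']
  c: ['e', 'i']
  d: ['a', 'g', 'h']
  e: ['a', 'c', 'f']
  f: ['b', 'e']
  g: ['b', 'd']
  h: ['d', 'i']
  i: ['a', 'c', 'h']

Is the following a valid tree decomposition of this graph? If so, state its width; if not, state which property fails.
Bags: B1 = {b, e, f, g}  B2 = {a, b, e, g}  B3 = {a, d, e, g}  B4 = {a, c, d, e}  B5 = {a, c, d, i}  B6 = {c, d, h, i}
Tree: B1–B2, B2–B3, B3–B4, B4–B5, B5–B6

Checking the three conditions: (i) the bags cover all of {a, b, c, d, e, f, g, h, i}; (ii) for each edge, some bag contains both endpoints; (iii) the bags containing any fixed vertex form a subtree. All hold, so the decomposition is valid with width 4 − 1 = 3.

Yes; width 3.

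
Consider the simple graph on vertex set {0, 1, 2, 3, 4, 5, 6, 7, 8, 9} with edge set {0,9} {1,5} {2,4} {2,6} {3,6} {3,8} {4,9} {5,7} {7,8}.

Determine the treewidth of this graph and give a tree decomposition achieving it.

Treewidth 1.
One such decomposition:
Bags: B1 = {0, 9}  B2 = {4, 9}  B3 = {2, 4}  B4 = {2, 6}  B5 = {3, 6}  B6 = {3, 8}  B7 = {7, 8}  B8 = {5, 7}  B9 = {1, 5}
Tree: B1–B2, B2–B3, B3–B4, B4–B5, B5–B6, B6–B7, B7–B8, B8–B9

Each bag holds 2 vertices, so the decomposition has width 1, which upper-bounds the treewidth. Since G has at least one edge (e.g. 0–9), it is not an edgeless graph, so tw(G) ≥ 1. Combining the bounds, tw(G) = 1.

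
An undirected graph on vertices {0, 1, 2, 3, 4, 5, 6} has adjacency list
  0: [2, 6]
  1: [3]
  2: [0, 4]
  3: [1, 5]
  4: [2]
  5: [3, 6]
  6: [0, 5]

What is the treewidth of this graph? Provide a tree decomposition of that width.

Treewidth 1.
One such decomposition:
Bags: B1 = {1, 3}  B2 = {3, 5}  B3 = {5, 6}  B4 = {0, 6}  B5 = {0, 2}  B6 = {2, 4}
Tree: B1–B2, B2–B3, B3–B4, B4–B5, B5–B6

Each bag holds 2 vertices, so the decomposition has width 1, which upper-bounds the treewidth. G has an edge, so its treewidth is at least 1. Hence tw(G) = 1 exactly.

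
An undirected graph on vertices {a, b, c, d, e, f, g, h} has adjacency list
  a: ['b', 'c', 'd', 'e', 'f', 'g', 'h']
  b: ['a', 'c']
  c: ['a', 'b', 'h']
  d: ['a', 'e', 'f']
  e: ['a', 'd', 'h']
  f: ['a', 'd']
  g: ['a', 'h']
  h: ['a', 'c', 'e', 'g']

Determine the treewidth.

A width-2 tree decomposition is:
Bags: B1 = {a, e, h}  B2 = {a, g, h}  B3 = {a, c, h}  B4 = {a, d, e}  B5 = {a, b, c}  B6 = {a, d, f}
Tree: B1–B2, B2–B3, B1–B4, B3–B5, B4–B6
Every bag has size at most 3, so the width is 3 − 1 = 2 and tw(G) ≤ 2. On the other hand G contains the 3-clique {a, d, e}. A clique must lie in a single bag of any decomposition, so no decomposition can have width below 2. Hence tw(G) = 2 exactly.

2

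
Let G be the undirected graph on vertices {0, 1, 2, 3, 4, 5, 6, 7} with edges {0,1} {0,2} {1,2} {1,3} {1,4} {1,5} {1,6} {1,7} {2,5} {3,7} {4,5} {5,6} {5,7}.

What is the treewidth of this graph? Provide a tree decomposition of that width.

Every bag has size at most 3, so the width is 3 − 1 = 2 and tw(G) ≤ 2. For the lower bound, the 3 vertices {0, 1, 2} are pairwise adjacent, and any tree decomposition puts a clique entirely inside one bag — forcing width ≥ 2. The upper and lower bounds meet at 2, so that is the treewidth.

Treewidth 2.
One optimal decomposition is:
Bags: B1 = {1, 5, 7}  B2 = {1, 2, 5}  B3 = {1, 5, 6}  B4 = {0, 1, 2}  B5 = {1, 4, 5}  B6 = {1, 3, 7}
Tree: B1–B2, B1–B3, B2–B4, B2–B5, B1–B6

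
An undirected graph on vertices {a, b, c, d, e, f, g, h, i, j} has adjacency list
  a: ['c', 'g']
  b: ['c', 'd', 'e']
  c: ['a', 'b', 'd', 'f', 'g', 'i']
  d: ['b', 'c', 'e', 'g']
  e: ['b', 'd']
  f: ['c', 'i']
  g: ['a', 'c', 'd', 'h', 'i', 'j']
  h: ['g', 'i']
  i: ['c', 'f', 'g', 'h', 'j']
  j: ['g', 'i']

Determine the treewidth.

A width-2 tree decomposition is:
Bags: B1 = {g, h, i}  B2 = {g, i, j}  B3 = {c, g, i}  B4 = {c, d, g}  B5 = {b, c, d}  B6 = {c, f, i}  B7 = {a, c, g}  B8 = {b, d, e}
Tree: B1–B2, B1–B3, B3–B4, B4–B5, B3–B6, B4–B7, B5–B8
Every bag has size at most 3, so the width is 3 − 1 = 2 and tw(G) ≤ 2. For the lower bound, the 3 vertices {c, d, g} are pairwise adjacent, and any tree decomposition puts a clique entirely inside one bag — forcing width ≥ 2. Hence tw(G) = 2 exactly.

2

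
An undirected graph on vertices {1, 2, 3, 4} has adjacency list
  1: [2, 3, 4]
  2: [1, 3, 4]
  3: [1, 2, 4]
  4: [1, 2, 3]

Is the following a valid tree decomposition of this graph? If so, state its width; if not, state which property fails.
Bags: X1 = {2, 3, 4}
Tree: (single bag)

No — vertex 1 appears in no bag.

A tree decomposition must satisfy three properties: every vertex lies in some bag; for every edge, both endpoints lie together in some bag; and for every vertex, the bags containing it form a connected subtree. Here vertex 1 appears in no bag, so the decomposition is invalid.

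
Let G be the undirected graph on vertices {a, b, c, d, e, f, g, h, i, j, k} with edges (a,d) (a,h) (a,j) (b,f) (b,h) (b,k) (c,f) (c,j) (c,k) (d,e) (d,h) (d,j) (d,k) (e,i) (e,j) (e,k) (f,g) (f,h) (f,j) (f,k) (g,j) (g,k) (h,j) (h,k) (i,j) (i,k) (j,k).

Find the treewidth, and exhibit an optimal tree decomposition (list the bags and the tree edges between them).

Treewidth 3.
Bags: B1 = {d, h, j, k}  B2 = {f, h, j, k}  B3 = {d, e, j, k}  B4 = {b, f, h, k}  B5 = {e, i, j, k}  B6 = {c, f, j, k}  B7 = {f, g, j, k}  B8 = {a, d, h, j}
Tree: B1–B2, B1–B3, B2–B4, B3–B5, B2–B6, B6–B7, B1–B8

Every bag has size at most 4, so the width is 4 − 1 = 3 and tw(G) ≤ 3. Conversely, {a, d, h, j} is a clique of size 4, and the vertices of any clique must share a bag in every tree decomposition; so some bag has ≥ 4 vertices and tw(G) ≥ 3. Therefore the treewidth is 3.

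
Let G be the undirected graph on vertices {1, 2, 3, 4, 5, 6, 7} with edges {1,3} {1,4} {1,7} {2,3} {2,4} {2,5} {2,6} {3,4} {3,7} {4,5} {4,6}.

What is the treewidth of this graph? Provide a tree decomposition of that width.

Treewidth 2.
One such decomposition:
Bags: B1 = {2, 3, 4}  B2 = {1, 3, 4}  B3 = {2, 4, 5}  B4 = {2, 4, 6}  B5 = {1, 3, 7}
Tree: B1–B2, B1–B3, B1–B4, B2–B5

Every bag has size at most 3, so the width is 3 − 1 = 2 and tw(G) ≤ 2. On the other hand G contains the 3-clique {1, 3, 4}. A clique must lie in a single bag of any decomposition, so no decomposition can have width below 2. Therefore the treewidth is 2.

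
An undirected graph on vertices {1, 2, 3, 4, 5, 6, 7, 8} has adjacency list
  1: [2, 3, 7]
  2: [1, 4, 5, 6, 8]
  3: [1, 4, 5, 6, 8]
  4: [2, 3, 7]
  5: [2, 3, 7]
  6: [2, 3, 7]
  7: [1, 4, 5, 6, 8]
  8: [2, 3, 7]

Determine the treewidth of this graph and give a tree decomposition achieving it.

Every bag has size at most 4, so the width is 4 − 1 = 3 and tw(G) ≤ 3. For the lower bound: the 4 vertex sets {4,7}, {2,5}, {3}, {1} are disjoint, each induces a connected subgraph, and every pair is joined by at least one edge of G. Contracting each set to a single vertex therefore yields K_{4} as a minor, and since treewidth is minor-monotone, tw(G) ≥ tw(K_{4}) = 3. Therefore the treewidth is 3.

Treewidth 3.
Bags: B1 = {2, 3, 4, 7}  B2 = {2, 3, 5, 7}  B3 = {1, 2, 3, 7}  B4 = {2, 3, 7, 8}  B5 = {2, 3, 6, 7}
Tree: B1–B2, B2–B3, B3–B4, B4–B5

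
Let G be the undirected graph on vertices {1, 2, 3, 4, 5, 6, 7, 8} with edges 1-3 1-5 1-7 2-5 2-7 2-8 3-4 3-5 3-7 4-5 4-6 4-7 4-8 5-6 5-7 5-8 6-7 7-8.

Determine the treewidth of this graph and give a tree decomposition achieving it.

Each bag holds 4 vertices, so the decomposition has width 3, which upper-bounds the treewidth. For the lower bound, the 4 vertices {1, 3, 5, 7} are pairwise adjacent, and any tree decomposition puts a clique entirely inside one bag — forcing width ≥ 3. The upper and lower bounds meet at 3, so that is the treewidth.

Treewidth 3.
Bags: B1 = {4, 5, 7, 8}  B2 = {3, 4, 5, 7}  B3 = {4, 5, 6, 7}  B4 = {2, 5, 7, 8}  B5 = {1, 3, 5, 7}
Tree: B1–B2, B2–B3, B1–B4, B2–B5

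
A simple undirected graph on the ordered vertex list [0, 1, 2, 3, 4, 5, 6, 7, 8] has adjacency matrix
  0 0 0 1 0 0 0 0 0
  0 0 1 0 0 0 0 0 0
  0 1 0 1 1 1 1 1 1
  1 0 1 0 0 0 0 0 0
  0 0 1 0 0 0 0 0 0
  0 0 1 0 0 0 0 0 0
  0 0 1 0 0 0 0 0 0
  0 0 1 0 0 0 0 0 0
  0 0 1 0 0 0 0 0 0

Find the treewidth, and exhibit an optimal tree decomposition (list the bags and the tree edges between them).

Treewidth 1.
One optimal decomposition is:
Bags: B1 = {2, 8}  B2 = {2, 4}  B3 = {2, 6}  B4 = {2, 3}  B5 = {2, 7}  B6 = {2, 5}  B7 = {0, 3}  B8 = {1, 2}
Tree: B1–B2, B1–B3, B2–B4, B3–B5, B1–B6, B4–B7, B5–B8

Each bag holds 2 vertices, so the decomposition has width 1, which upper-bounds the treewidth. G has an edge, so its treewidth is at least 1. Therefore the treewidth is 1.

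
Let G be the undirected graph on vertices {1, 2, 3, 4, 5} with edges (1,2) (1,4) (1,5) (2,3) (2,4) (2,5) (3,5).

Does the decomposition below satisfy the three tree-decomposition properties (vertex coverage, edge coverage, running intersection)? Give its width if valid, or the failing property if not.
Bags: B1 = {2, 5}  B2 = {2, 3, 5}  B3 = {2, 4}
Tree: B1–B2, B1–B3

A tree decomposition must satisfy three properties: every vertex lies in some bag; for every edge, both endpoints lie together in some bag; and for every vertex, the bags containing it form a connected subtree. Here vertex 1 appears in no bag, so the decomposition is invalid.

No — vertex 1 appears in no bag.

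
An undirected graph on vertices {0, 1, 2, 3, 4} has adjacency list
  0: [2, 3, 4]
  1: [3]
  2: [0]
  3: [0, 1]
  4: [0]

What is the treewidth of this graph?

1

A width-1 tree decomposition is:
Bags: B1 = {0, 4}  B2 = {0, 3}  B3 = {1, 3}  B4 = {0, 2}
Tree: B1–B2, B2–B3, B1–B4
The largest bag has 2 vertices, giving width 1; this decomposition certifies tw(G) ≤ 1. Any graph with an edge has treewidth ≥ 1, and G has the edge 4–0. Hence tw(G) = 1 exactly.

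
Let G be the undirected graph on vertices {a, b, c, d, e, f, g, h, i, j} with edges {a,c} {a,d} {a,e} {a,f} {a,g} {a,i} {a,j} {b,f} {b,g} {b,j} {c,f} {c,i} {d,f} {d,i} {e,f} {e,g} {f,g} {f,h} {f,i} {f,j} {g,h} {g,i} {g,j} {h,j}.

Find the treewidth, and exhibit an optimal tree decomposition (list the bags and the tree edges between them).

Each bag holds 4 vertices, so the decomposition has width 3, which upper-bounds the treewidth. On the other hand G contains the 4-clique {a, d, f, i}. A clique must lie in a single bag of any decomposition, so no decomposition can have width below 3. The upper and lower bounds meet at 3, so that is the treewidth.

Treewidth 3.
Bags: B1 = {b, f, g, j}  B2 = {f, g, h, j}  B3 = {a, f, g, j}  B4 = {a, f, g, i}  B5 = {a, e, f, g}  B6 = {a, c, f, i}  B7 = {a, d, f, i}
Tree: B1–B2, B2–B3, B3–B4, B3–B5, B4–B6, B4–B7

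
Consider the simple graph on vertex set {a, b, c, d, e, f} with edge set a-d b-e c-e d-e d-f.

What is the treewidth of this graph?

A width-1 tree decomposition is:
Bags: B1 = {c, e}  B2 = {b, e}  B3 = {d, e}  B4 = {d, f}  B5 = {a, d}
Tree: B1–B2, B2–B3, B3–B4, B3–B5
Every bag has size at most 2, so the width is 2 − 1 = 1 and tw(G) ≤ 1. Since G has at least one edge (e.g. e–c), it is not an edgeless graph, so tw(G) ≥ 1. Combining the bounds, tw(G) = 1.

1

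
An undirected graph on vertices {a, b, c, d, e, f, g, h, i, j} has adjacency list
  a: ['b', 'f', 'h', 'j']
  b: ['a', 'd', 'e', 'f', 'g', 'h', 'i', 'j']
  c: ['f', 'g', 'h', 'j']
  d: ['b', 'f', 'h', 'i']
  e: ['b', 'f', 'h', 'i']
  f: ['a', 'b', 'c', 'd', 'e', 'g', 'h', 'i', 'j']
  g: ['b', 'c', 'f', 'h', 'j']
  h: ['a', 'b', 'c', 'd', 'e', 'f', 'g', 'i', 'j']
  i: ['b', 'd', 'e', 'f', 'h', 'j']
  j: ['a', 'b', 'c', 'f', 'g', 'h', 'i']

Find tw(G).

A width-4 tree decomposition is:
Bags: B1 = {b, f, h, i, j}  B2 = {b, d, f, h, i}  B3 = {a, b, f, h, j}  B4 = {b, e, f, h, i}  B5 = {b, f, g, h, j}  B6 = {c, f, g, h, j}
Tree: B1–B2, B1–B3, B1–B4, B3–B5, B5–B6
The largest bag has 5 vertices, giving width 4; this decomposition certifies tw(G) ≤ 4. For the lower bound, the 5 vertices {c, f, g, h, j} are pairwise adjacent, and any tree decomposition puts a clique entirely inside one bag — forcing width ≥ 4. Therefore the treewidth is 4.

4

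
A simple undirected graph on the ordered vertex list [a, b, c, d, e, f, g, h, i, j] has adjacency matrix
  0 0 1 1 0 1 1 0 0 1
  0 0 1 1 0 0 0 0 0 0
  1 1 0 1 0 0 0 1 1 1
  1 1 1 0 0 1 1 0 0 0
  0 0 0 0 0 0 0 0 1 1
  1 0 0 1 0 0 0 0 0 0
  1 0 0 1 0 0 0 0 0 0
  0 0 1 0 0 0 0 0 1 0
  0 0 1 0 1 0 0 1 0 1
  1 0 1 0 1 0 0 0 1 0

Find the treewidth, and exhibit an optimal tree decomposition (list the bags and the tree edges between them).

Every bag has size at most 3, so the width is 3 − 1 = 2 and tw(G) ≤ 2. On the other hand G contains the 3-clique {a, d, g}. A clique must lie in a single bag of any decomposition, so no decomposition can have width below 2. Combining the bounds, tw(G) = 2.

Treewidth 2.
One such decomposition:
Bags: B1 = {a, c, j}  B2 = {c, i, j}  B3 = {a, c, d}  B4 = {a, d, f}  B5 = {b, c, d}  B6 = {a, d, g}  B7 = {e, i, j}  B8 = {c, h, i}
Tree: B1–B2, B1–B3, B3–B4, B3–B5, B3–B6, B2–B7, B2–B8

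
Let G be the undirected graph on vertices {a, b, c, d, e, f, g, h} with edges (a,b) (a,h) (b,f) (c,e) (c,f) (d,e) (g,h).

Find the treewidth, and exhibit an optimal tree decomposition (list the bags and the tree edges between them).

Treewidth 1.
One optimal decomposition is:
Bags: B1 = {g, h}  B2 = {a, h}  B3 = {a, b}  B4 = {b, f}  B5 = {c, f}  B6 = {c, e}  B7 = {d, e}
Tree: B1–B2, B2–B3, B3–B4, B4–B5, B5–B6, B6–B7

Each bag holds 2 vertices, so the decomposition has width 1, which upper-bounds the treewidth. G has an edge, so its treewidth is at least 1. Combining the bounds, tw(G) = 1.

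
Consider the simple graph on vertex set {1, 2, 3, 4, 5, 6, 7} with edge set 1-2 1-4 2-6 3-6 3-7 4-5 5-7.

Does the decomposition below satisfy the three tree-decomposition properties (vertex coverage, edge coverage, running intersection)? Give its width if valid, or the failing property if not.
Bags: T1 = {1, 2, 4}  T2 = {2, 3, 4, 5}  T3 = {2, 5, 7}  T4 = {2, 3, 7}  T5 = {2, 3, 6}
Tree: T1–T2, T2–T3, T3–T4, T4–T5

A tree decomposition must satisfy three properties: every vertex lies in some bag; for every edge, both endpoints lie together in some bag; and for every vertex, the bags containing it form a connected subtree. Here bags containing vertex 3 are not connected in the tree, so the decomposition is invalid.

No — bags containing vertex 3 are not connected in the tree.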